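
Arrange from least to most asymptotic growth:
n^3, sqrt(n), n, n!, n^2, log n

Ordered by growth rate: log n < sqrt(n) < n < n^2 < n^3 < n!.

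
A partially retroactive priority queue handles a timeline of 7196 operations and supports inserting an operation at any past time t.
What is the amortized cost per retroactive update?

Partially retroactive priority queues (Demaine-Iacono-Langerman) allow updates at past times with queries only at the present. With a balanced BST over the m = 7196 timeline events tracking bridges, each retroactive insert or delete is O(log m) amortized.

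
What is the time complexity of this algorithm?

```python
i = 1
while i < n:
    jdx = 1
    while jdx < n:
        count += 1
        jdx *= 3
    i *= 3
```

Time complexity: O(log^2 n).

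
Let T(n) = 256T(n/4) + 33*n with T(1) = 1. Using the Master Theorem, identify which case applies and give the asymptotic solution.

a=256, b=4, f(n)=33*n.
log_4(256) = 4 > 1.
Since f(n) = O(n^1) is polynomially smaller than n^4, Case 1 applies.
T(n) = Theta(n^4).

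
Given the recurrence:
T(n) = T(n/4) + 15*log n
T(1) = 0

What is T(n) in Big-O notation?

Each of the log_4(n) levels adds O(log n). T(n) = O(log^2 n).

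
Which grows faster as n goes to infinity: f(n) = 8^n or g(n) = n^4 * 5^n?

f(n) = 8^n grows faster: 8^n / (n^4 5^n) = (8/5)^n / n^4 -> infinity since 8/5 > 1.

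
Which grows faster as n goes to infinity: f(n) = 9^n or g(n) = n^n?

g(n) = n^n grows faster: n^n / 9^n = (n/9)^n -> infinity once n > 9.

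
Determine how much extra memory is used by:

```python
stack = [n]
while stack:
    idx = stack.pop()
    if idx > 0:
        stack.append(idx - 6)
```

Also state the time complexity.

Space complexity: O(1).
Only a constant amount of auxiliary storage is used; nothing grows with n.
Time complexity: O(n).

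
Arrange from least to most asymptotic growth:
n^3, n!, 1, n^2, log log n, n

Ordered by growth rate: 1 < log log n < n < n^2 < n^3 < n!.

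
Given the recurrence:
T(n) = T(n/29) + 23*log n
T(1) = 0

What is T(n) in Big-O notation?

Each of the log_29(n) levels adds O(log n). T(n) = O(log^2 n).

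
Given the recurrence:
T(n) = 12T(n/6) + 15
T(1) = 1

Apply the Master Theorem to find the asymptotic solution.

a=12, b=6, f(n)=15. log_6(12) = 1.387. Case 1 of Master Theorem: T(n) = O(n^1.387).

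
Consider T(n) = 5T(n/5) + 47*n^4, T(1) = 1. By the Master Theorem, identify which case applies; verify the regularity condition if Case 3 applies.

a=5, b=5, f(n)=47*n^4.
log_5(5) = 1 < 4.
f(n) = Omega(n^(1+epsilon)) for some epsilon > 0, so Case 3 is the candidate.
Regularity: a*f(n/b) = 5*47*(n/5)^4 = (5/625)*47*n^4 <= c*f(n) with c = 5/625 < 1. Satisfied.
Case 3: T(n) = Theta(n^4).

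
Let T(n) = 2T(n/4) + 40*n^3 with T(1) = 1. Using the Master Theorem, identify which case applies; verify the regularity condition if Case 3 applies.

a=2, b=4, f(n)=40*n^3.
log_4(2) = 0.5 < 3.
f(n) = Omega(n^(0.5+epsilon)) for some epsilon > 0, so Case 3 is the candidate.
Regularity: a*f(n/b) = 2*40*(n/4)^3 = (2/64)*40*n^3 <= c*f(n) with c = 2/64 < 1. Satisfied.
Case 3: T(n) = Theta(n^3).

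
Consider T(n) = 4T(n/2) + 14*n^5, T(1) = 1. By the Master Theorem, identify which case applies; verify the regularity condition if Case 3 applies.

a=4, b=2, f(n)=14*n^5.
log_2(4) = 2 < 5.
f(n) = Omega(n^(2+epsilon)) for some epsilon > 0, so Case 3 is the candidate.
Regularity: a*f(n/b) = 4*14*(n/2)^5 = (4/32)*14*n^5 <= c*f(n) with c = 4/32 < 1. Satisfied.
Case 3: T(n) = Theta(n^5).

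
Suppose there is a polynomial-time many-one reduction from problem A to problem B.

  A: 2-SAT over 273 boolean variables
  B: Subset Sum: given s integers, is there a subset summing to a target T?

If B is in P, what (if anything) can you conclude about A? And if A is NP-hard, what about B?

A poly-time reduction A <=_p B means any A-instance can be transformed to a B-instance in poly time.
If B is in P: compose the reduction with B's poly-time algorithm to solve A in poly time, so A is in P.
If A is NP-hard: every NP problem reduces to A, which reduces to B; composing reductions, every NP problem reduces to B, so B is NP-hard.
(Here in fact A is P and B is NP-complete.)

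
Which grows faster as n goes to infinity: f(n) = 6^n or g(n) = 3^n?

f(n) = 6^n grows faster: (6/3)^n -> infinity since 6/3 > 1.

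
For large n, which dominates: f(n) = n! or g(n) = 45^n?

f(n) = n! grows faster: n!/45^n -> infinity by Stirling.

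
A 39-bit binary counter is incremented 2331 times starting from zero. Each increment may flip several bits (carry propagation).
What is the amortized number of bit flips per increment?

Bit i flips on every 2^i-th increment, so over 2331 increments bit i flips floor(2331/2^i) times. Summing over i: total flips < 2 * 2331. Amortized: < 2 = O(1) per increment.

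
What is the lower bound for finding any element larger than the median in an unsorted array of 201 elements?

To find an element larger than the median of 201 elements, we must see Omega(n) elements. Without seeing enough elements, an adversary can make any unseen element the median.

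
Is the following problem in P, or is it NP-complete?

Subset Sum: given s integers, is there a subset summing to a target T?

This problem is NP-complete: one of Karp's 21 NP-complete problems.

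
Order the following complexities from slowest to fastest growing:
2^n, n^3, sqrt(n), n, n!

Ordered by growth rate: sqrt(n) < n < n^3 < 2^n < n!.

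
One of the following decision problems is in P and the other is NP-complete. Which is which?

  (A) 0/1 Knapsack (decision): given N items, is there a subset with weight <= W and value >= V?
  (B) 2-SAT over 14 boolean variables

(A) is NP-complete: reduces from Subset Sum.
(B) is P: 2-SAT is solvable in linear time via implication-graph SCCs.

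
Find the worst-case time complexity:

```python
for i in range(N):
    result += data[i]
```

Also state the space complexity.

Time complexity: O(n).
Space complexity: O(1).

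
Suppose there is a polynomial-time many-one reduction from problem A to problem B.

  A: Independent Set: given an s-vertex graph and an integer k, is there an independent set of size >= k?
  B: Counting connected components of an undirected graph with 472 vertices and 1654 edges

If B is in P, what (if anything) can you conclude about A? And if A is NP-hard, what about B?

A poly-time reduction A <=_p B means any A-instance can be transformed to a B-instance in poly time.
If B is in P: compose the reduction with B's poly-time algorithm to solve A in poly time, so A is in P.
If A is NP-hard: every NP problem reduces to A, which reduces to B; composing reductions, every NP problem reduces to B, so B is NP-hard.
(Here in fact A is NP-complete and B is in P, so no such reduction is known -- its existence would imply P = NP; the analysis concerns only what the assumed reduction would or would not let you conclude.)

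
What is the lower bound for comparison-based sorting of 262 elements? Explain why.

A comparison-based sorting algorithm corresponds to a decision tree. With 262! possible permutations, the tree has 262! leaves. The height is at least log_2(262!) = Omega(n log n) by Stirling's approximation.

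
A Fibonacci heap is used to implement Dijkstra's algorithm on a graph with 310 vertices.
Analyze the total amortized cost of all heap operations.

Dijkstra performs 310 insert, 310 extract-min, and at most E decrease-key operations. With Fibonacci heap: insert O(1) amortized, extract-min O(log n) amortized, decrease-key O(1) amortized. Total with n = 310: O(n * 1 + n * log n + E * 1) = O(n log n + E).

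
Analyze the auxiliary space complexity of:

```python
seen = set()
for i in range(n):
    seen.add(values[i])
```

Space complexity: O(n).
Auxiliary storage grows linearly with the input size n in the worst case.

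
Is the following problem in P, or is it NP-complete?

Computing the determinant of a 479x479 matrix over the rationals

This problem is in P: Gaussian elimination runs in O(n^3).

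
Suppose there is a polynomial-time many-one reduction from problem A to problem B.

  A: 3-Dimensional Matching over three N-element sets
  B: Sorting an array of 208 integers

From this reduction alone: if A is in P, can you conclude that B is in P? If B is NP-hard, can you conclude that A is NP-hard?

A poly-time reduction A <=_p B transfers tractability DOWN (B easy => A easy) and hardness UP (A hard => B hard), not the reverse.
From A in P, the reduction alone does NOT give B in P: any problem in P trivially reduces to SAT, yet SAT is not known to be in P.
From B NP-hard, the reduction alone does NOT give A NP-hard: again, easy problems reduce to hard ones.
(Here in fact A is NP-complete and B is in P, so no such reduction is known -- its existence would imply P = NP; the analysis concerns only what the assumed reduction would or would not let you conclude.)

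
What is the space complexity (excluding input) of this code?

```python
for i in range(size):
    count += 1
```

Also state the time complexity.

Space complexity: O(1).
Only a constant amount of auxiliary storage is used; nothing grows with n.
Time complexity: O(n).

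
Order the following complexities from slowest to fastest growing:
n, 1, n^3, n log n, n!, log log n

Ordered by growth rate: 1 < log log n < n < n log n < n^3 < n!.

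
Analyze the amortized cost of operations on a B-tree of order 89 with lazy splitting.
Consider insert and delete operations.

In a B-tree of order 89, a node splits when it has 89 keys. With lazy splitting, we use potential Phi = number of full nodes + number of near-empty nodes. Each split costs O(1) but reduces potential. Between splits, at least 44 insertions must occur in that node. Amortized structural cost is O(1) per operation, plus O(log_89 n) traversal.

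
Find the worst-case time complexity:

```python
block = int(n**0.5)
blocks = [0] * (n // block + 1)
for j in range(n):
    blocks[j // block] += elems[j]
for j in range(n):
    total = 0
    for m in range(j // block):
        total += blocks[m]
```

Time complexity: O(n * sqrt(n)).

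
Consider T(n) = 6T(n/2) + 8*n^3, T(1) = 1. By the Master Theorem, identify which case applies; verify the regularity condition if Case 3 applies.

a=6, b=2, f(n)=8*n^3.
log_2(6) = 2.585 < 3.
f(n) = Omega(n^(2.585+epsilon)) for some epsilon > 0, so Case 3 is the candidate.
Regularity: a*f(n/b) = 6*8*(n/2)^3 = (6/8)*8*n^3 <= c*f(n) with c = 6/8 < 1. Satisfied.
Case 3: T(n) = Theta(n^3).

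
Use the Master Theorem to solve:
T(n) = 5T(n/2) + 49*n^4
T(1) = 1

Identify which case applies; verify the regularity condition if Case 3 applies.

a=5, b=2, f(n)=49*n^4.
log_2(5) = 2.322 < 4.
f(n) = Omega(n^(2.322+epsilon)) for some epsilon > 0, so Case 3 is the candidate.
Regularity: a*f(n/b) = 5*49*(n/2)^4 = (5/16)*49*n^4 <= c*f(n) with c = 5/16 < 1. Satisfied.
Case 3: T(n) = Theta(n^4).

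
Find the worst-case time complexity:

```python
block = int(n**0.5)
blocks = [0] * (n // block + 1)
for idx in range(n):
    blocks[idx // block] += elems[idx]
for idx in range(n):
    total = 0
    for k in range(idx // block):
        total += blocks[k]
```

Time complexity: O(n * sqrt(n)).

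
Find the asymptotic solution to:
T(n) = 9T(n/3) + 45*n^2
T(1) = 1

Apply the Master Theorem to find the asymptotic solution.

a=9, b=3, f(n)=45*n^2. log_3(9) = 2. Case 2: T(n) = O(n^2 log n).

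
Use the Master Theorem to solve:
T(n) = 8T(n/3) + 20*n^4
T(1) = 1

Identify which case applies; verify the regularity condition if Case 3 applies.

a=8, b=3, f(n)=20*n^4.
log_3(8) = 1.893 < 4.
f(n) = Omega(n^(1.893+epsilon)) for some epsilon > 0, so Case 3 is the candidate.
Regularity: a*f(n/b) = 8*20*(n/3)^4 = (8/81)*20*n^4 <= c*f(n) with c = 8/81 < 1. Satisfied.
Case 3: T(n) = Theta(n^4).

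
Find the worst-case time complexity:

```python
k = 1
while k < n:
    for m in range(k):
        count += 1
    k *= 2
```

Time complexity: O(n).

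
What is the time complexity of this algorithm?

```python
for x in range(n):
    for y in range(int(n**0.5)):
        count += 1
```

Time complexity: O(n * sqrt(n)).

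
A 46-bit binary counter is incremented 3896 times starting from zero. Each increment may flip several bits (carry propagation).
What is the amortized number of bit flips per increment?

Bit i flips on every 2^i-th increment, so over 3896 increments bit i flips floor(3896/2^i) times. Summing over i: total flips < 2 * 3896. Amortized: < 2 = O(1) per increment.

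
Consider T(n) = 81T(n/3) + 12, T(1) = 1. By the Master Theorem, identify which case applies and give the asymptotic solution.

a=81, b=3, f(n)=12.
log_3(81) = 4 > 0.
Since f(n) = O(n^0) is polynomially smaller than n^4, Case 1 applies.
T(n) = Theta(n^4).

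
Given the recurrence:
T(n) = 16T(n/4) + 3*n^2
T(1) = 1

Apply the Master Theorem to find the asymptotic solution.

a=16, b=4, f(n)=3*n^2. log_4(16) = 2. Case 2: T(n) = O(n^2 log n).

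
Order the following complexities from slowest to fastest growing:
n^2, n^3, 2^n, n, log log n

Ordered by growth rate: log log n < n < n^2 < n^3 < 2^n.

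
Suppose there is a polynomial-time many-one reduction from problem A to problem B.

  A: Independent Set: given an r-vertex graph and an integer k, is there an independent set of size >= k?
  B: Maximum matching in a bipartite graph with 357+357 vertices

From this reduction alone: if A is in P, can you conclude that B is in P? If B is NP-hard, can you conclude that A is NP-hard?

A poly-time reduction A <=_p B transfers tractability DOWN (B easy => A easy) and hardness UP (A hard => B hard), not the reverse.
From A in P, the reduction alone does NOT give B in P: any problem in P trivially reduces to SAT, yet SAT is not known to be in P.
From B NP-hard, the reduction alone does NOT give A NP-hard: again, easy problems reduce to hard ones.
(Here in fact A is NP-complete and B is in P, so no such reduction is known -- its existence would imply P = NP; the analysis concerns only what the assumed reduction would or would not let you conclude.)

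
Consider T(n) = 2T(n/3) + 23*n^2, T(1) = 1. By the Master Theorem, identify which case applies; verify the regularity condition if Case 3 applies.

a=2, b=3, f(n)=23*n^2.
log_3(2) = 0.6309 < 2.
f(n) = Omega(n^(0.6309+epsilon)) for some epsilon > 0, so Case 3 is the candidate.
Regularity: a*f(n/b) = 2*23*(n/3)^2 = (2/9)*23*n^2 <= c*f(n) with c = 2/9 < 1. Satisfied.
Case 3: T(n) = Theta(n^2).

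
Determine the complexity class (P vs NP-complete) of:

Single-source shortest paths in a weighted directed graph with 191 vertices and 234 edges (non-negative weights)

This problem is in P: Dijkstra's algorithm runs in O((V+E) log V).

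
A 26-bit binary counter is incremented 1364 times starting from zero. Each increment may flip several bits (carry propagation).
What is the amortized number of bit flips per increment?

Bit i flips on every 2^i-th increment, so over 1364 increments bit i flips floor(1364/2^i) times. Summing over i: total flips < 2 * 1364. Amortized: < 2 = O(1) per increment.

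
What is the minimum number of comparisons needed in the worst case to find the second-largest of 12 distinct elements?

Lower bound: finding the max needs 12-1 comparisons. By the adversary weight-doubling argument, the max must personally win >= ceil(log_2(12)) = 4 comparisons; the 2nd-largest is among those 4 losers, needing 4-1 more comparisons. Total >= 12-1 + 4-1 = 14. A balanced knockout tournament achieves this.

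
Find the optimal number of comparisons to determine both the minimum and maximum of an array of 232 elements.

Naive approach: 462 comparisons (231 for max + 231 for min).
Optimal: Compare elements in pairs first (floor(n/2) = 116 comparisons), then find max among winners and min among losers (115 comparisons each).
Total: ceil(3n/2) - 2 = 346 comparisons. An adversary argument shows this is also a lower bound.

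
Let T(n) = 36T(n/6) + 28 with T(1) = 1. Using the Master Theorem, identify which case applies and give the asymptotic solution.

a=36, b=6, f(n)=28.
log_6(36) = 2 > 0.
Since f(n) = O(n^0) is polynomially smaller than n^2, Case 1 applies.
T(n) = Theta(n^2).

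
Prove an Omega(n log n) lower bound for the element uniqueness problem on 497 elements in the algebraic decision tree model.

In the algebraic decision tree model, element uniqueness on 497 elements is equivalent to determining which cell of an arrangement of C(497,2) = 123256 hyperplanes x_i = x_j contains the input point. Ben-Or's theorem shows this requires Omega(n log n).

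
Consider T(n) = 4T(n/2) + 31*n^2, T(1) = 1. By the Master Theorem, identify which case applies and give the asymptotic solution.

a=4, b=2, f(n)=31*n^2.
log_2(4) = 2, so n^(log_b(a)) = n^2.
f(n) = Theta(n^2), so Case 2 applies.
T(n) = Theta(n^2 log n).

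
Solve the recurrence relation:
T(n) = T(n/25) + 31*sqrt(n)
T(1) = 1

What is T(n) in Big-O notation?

Each level contributes sqrt(n/25^k). Geometric series with ratio 1/sqrt(25) < 1 sums to O(sqrt(n)).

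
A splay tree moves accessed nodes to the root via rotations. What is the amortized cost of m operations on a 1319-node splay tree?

Using a potential function Phi = sum of log(size of subtree) for each node, each splay operation has amortized cost O(log n) where n = 1319. Bad individual operations (O(n)) are offset by decreased potential.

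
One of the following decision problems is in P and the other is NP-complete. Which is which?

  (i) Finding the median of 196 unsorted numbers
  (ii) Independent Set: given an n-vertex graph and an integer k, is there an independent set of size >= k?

(i) is P: linear-time selection (median-of-medians) runs in O(n).
(ii) is NP-complete: complement of Clique (with k part of the input).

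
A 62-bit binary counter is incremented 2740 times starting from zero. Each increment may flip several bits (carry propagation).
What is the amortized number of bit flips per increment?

Bit i flips on every 2^i-th increment, so over 2740 increments bit i flips floor(2740/2^i) times. Summing over i: total flips < 2 * 2740. Amortized: < 2 = O(1) per increment.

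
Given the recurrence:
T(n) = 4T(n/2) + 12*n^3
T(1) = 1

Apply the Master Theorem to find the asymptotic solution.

a=4, b=2, f(n)=12*n^3. log_2(4) = 2 < 3. Case 3: T(n) = O(n^3).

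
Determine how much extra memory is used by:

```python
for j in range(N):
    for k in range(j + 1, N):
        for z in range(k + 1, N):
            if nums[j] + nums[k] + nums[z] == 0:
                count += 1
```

Space complexity: O(1).
Only a constant amount of auxiliary storage is used; nothing grows with n.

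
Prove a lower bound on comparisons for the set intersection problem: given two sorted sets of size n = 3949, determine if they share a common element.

For two sorted arrays of size n = 3949, any correct algorithm must examine Omega(n) elements. If fewer are examined, an adversary places a common element in an unexamined gap. A merge-based scan achieves O(n), so the bound is tight.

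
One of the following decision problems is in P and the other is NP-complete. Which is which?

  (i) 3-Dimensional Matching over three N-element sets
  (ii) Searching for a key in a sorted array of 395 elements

(i) is NP-complete: one of Karp's 21 NP-complete problems.
(ii) is P: binary search runs in O(log n).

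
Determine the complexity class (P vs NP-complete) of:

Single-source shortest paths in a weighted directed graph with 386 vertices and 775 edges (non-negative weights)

This problem is in P: Dijkstra's algorithm runs in O((V+E) log V).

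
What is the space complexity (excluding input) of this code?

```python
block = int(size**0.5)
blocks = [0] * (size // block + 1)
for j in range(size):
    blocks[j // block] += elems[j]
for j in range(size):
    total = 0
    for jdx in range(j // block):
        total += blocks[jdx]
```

Space complexity: O(sqrt(n)).
Storage scales with sqrt(n).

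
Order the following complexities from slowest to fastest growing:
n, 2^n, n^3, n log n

Ordered by growth rate: n < n log n < n^3 < 2^n.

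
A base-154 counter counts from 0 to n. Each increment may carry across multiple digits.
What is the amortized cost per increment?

Digit at position i changes every 154^i increments. Total digit changes over n increments: n * 154/(154-1) = O(n). Amortized: O(1).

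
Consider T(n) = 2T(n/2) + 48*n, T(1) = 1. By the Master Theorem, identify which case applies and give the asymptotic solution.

a=2, b=2, f(n)=48*n.
log_2(2) = 1, so n^(log_b(a)) = n.
f(n) = Theta(n), so Case 2 applies.
T(n) = Theta(n log n).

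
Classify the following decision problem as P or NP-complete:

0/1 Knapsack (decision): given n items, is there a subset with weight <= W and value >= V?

This problem is NP-complete: reduces from Subset Sum.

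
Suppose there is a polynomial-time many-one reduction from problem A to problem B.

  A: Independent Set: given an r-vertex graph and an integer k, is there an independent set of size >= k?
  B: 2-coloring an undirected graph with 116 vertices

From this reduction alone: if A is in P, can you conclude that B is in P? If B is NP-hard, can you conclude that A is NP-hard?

A poly-time reduction A <=_p B transfers tractability DOWN (B easy => A easy) and hardness UP (A hard => B hard), not the reverse.
From A in P, the reduction alone does NOT give B in P: any problem in P trivially reduces to SAT, yet SAT is not known to be in P.
From B NP-hard, the reduction alone does NOT give A NP-hard: again, easy problems reduce to hard ones.
(Here in fact A is NP-complete and B is in P, so no such reduction is known -- its existence would imply P = NP; the analysis concerns only what the assumed reduction would or would not let you conclude.)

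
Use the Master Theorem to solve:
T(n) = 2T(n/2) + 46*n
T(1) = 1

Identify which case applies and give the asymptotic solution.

a=2, b=2, f(n)=46*n.
log_2(2) = 1, so n^(log_b(a)) = n.
f(n) = Theta(n), so Case 2 applies.
T(n) = Theta(n log n).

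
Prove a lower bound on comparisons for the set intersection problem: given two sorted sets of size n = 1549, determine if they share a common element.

For two sorted arrays of size n = 1549, any correct algorithm must examine Omega(n) elements. If fewer are examined, an adversary places a common element in an unexamined gap. A merge-based scan achieves O(n), so the bound is tight.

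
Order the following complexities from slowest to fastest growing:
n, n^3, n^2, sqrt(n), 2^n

Ordered by growth rate: sqrt(n) < n < n^2 < n^3 < 2^n.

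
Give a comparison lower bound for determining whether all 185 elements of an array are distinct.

In the algebraic decision-tree model, the YES region for element distinctness on 185 elements has 185! connected components (one per ordering). Ben-Or's theorem then gives a lower bound of Omega(log(n!)) = Omega(n log n).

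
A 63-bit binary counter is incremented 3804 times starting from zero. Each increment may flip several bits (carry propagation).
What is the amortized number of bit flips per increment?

Bit i flips on every 2^i-th increment, so over 3804 increments bit i flips floor(3804/2^i) times. Summing over i: total flips < 2 * 3804. Amortized: < 2 = O(1) per increment.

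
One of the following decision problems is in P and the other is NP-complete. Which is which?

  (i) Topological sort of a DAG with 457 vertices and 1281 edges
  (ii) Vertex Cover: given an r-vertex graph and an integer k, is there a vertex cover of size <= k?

(i) is P: DFS-based topological sort runs in O(V+E).
(ii) is NP-complete: one of Karp's 21 NP-complete problems (with k part of the input; for any fixed constant k it is in P).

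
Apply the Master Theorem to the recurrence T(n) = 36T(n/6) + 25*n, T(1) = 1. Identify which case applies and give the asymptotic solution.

a=36, b=6, f(n)=25*n.
log_6(36) = 2 > 1.
Since f(n) = O(n^1) is polynomially smaller than n^2, Case 1 applies.
T(n) = Theta(n^2).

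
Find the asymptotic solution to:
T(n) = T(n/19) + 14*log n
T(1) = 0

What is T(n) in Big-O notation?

Each of the log_19(n) levels adds O(log n). T(n) = O(log^2 n).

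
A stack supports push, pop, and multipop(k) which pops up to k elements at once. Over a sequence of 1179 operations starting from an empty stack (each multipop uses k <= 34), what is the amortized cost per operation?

Each element is pushed exactly once and popped at most once (whether by pop or as part of a multipop). So the total number of individual pops over the whole sequence is at most the number of pushes, which is at most 1179. Total work <= 2 * 1179, hence O(1) amortized per operation.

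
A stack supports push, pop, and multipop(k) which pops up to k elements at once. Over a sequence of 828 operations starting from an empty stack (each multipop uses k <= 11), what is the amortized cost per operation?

Each element is pushed exactly once and popped at most once (whether by pop or as part of a multipop). So the total number of individual pops over the whole sequence is at most the number of pushes, which is at most 828. Total work <= 2 * 828, hence O(1) amortized per operation.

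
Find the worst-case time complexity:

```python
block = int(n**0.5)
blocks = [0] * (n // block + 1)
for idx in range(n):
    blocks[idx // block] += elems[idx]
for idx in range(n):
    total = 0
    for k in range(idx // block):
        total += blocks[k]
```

Time complexity: O(n * sqrt(n)).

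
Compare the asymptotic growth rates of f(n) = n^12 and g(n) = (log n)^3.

f(n) = n^12 grows faster: any positive polynomial dominates any polylog.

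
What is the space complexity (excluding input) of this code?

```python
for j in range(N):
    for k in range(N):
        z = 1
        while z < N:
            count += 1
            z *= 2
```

Space complexity: O(1).
Only a constant amount of auxiliary storage is used; nothing grows with n.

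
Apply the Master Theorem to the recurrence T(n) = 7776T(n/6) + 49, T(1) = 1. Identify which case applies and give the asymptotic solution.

a=7776, b=6, f(n)=49.
log_6(7776) = 5 > 0.
Since f(n) = O(n^0) is polynomially smaller than n^5, Case 1 applies.
T(n) = Theta(n^5).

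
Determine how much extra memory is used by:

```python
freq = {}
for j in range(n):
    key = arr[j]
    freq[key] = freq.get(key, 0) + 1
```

Space complexity: O(n).
Auxiliary storage grows linearly with the input size n in the worst case.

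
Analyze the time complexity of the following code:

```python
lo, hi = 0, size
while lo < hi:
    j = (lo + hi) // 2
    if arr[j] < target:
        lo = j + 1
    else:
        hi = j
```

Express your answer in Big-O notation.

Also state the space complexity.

Time complexity: O(log n).
Space complexity: O(1).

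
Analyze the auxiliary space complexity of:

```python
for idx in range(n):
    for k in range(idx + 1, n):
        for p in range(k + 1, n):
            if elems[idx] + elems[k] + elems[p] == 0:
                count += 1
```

Space complexity: O(1).
Only a constant amount of auxiliary storage is used; nothing grows with n.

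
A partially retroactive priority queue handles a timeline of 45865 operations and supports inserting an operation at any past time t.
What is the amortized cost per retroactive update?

Partially retroactive priority queues (Demaine-Iacono-Langerman) allow updates at past times with queries only at the present. With a balanced BST over the m = 45865 timeline events tracking bridges, each retroactive insert or delete is O(log m) amortized.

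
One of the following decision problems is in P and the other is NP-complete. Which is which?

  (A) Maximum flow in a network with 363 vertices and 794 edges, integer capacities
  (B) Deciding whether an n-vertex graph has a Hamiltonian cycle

(A) is P: Edmonds-Karp / push-relabel run in polynomial time.
(B) is NP-complete: one of Karp's 21 NP-complete problems.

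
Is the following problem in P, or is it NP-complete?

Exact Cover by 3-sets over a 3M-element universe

This problem is NP-complete: one of Karp's 21 NP-complete problems.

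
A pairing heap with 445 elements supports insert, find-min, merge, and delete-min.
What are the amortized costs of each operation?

Pairing heaps are self-adjusting heap-ordered trees. Insert and merge link two roots: O(1). Find-min reads the root: O(1). Delete-min removes the root, then pairs children in two passes; amortized cost is O(log 445) = O(log n).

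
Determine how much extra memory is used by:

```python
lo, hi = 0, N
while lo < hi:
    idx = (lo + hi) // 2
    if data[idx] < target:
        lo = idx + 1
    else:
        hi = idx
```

Space complexity: O(1).
Only a constant amount of auxiliary storage is used; nothing grows with n.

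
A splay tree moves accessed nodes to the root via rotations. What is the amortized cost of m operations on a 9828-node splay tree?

Using a potential function Phi = sum of log(size of subtree) for each node, each splay operation has amortized cost O(log n) where n = 9828. Bad individual operations (O(n)) are offset by decreased potential.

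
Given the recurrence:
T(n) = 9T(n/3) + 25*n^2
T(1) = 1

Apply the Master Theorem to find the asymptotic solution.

a=9, b=3, f(n)=25*n^2. log_3(9) = 2. Case 2: T(n) = O(n^2 log n).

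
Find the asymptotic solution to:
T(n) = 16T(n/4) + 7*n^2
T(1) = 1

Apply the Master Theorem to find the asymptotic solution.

a=16, b=4, f(n)=7*n^2. log_4(16) = 2. Case 2: T(n) = O(n^2 log n).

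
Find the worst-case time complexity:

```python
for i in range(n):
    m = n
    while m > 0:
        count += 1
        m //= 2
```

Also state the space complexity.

Time complexity: O(n log n).
Space complexity: O(1).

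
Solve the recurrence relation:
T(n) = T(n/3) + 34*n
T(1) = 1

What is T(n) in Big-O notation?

Geometric series: 34*n*(1 + 1/3 + 1/3^2 + ...) = O(n). T(n) = O(n).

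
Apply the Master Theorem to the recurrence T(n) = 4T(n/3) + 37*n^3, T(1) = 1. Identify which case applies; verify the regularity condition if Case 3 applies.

a=4, b=3, f(n)=37*n^3.
log_3(4) = 1.262 < 3.
f(n) = Omega(n^(1.262+epsilon)) for some epsilon > 0, so Case 3 is the candidate.
Regularity: a*f(n/b) = 4*37*(n/3)^3 = (4/27)*37*n^3 <= c*f(n) with c = 4/27 < 1. Satisfied.
Case 3: T(n) = Theta(n^3).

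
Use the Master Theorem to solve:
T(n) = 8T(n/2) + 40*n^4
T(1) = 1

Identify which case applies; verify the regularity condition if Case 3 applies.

a=8, b=2, f(n)=40*n^4.
log_2(8) = 3 < 4.
f(n) = Omega(n^(3+epsilon)) for some epsilon > 0, so Case 3 is the candidate.
Regularity: a*f(n/b) = 8*40*(n/2)^4 = (8/16)*40*n^4 <= c*f(n) with c = 8/16 < 1. Satisfied.
Case 3: T(n) = Theta(n^4).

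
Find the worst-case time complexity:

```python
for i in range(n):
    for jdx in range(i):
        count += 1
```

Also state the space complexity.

Time complexity: O(n^2).
Space complexity: O(1).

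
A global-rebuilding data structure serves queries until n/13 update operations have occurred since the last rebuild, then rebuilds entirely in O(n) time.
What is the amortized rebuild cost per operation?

The O(n) rebuild is triggered by n/13 operations, so each contributes O(n)/(n/13) = O(13) = O(1) to the rebuild cost.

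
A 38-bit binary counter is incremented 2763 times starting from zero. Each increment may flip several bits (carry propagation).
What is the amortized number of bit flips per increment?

Bit i flips on every 2^i-th increment, so over 2763 increments bit i flips floor(2763/2^i) times. Summing over i: total flips < 2 * 2763. Amortized: < 2 = O(1) per increment.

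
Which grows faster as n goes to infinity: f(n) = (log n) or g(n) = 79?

f(n) = (log n) grows faster: any unbounded function dominates a constant.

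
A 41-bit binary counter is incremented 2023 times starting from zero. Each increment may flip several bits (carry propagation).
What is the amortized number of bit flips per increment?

Bit i flips on every 2^i-th increment, so over 2023 increments bit i flips floor(2023/2^i) times. Summing over i: total flips < 2 * 2023. Amortized: < 2 = O(1) per increment.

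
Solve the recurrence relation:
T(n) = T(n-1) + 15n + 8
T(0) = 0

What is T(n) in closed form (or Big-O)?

Dominant term in sum is 15*sum(i, i=1..n) = 15*n*(n+1)/2 = O(n^2).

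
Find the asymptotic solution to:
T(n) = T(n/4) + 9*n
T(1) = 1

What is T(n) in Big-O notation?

Geometric series: 9*n*(1 + 1/4 + 1/4^2 + ...) = O(n). T(n) = O(n).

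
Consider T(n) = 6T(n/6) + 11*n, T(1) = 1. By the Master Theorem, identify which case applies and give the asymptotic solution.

a=6, b=6, f(n)=11*n.
log_6(6) = 1, so n^(log_b(a)) = n.
f(n) = Theta(n), so Case 2 applies.
T(n) = Theta(n log n).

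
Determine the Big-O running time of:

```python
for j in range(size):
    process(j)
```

Time complexity: O(n).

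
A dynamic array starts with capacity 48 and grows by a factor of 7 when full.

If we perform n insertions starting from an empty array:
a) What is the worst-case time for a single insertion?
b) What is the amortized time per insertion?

(a) Worst-case single insertion: O(n) -- when the array is full at capacity c, the resize copies all c elements, and c can be Theta(n).
(b) Resizes happen at sizes 48, 336, 2352, ... Total copy cost for n insertions: 48 + 336 + ... = O(n) (geometric series with ratio 1/7). Amortized cost per insertion: O(n)/n = O(1).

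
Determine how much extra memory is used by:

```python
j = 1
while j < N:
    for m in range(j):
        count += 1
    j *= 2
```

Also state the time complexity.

Space complexity: O(1).
Only a constant amount of auxiliary storage is used; nothing grows with n.
Time complexity: O(n).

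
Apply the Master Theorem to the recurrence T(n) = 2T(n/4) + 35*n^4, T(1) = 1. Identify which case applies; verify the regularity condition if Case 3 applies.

a=2, b=4, f(n)=35*n^4.
log_4(2) = 0.5 < 4.
f(n) = Omega(n^(0.5+epsilon)) for some epsilon > 0, so Case 3 is the candidate.
Regularity: a*f(n/b) = 2*35*(n/4)^4 = (2/256)*35*n^4 <= c*f(n) with c = 2/256 < 1. Satisfied.
Case 3: T(n) = Theta(n^4).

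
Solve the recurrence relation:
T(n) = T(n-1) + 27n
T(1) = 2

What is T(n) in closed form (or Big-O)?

Unrolling: T(n) = 2 + 27*(2 + 3 + ... + n) = 2 + 27*(n(n+1)/2 - 1) = O(n^2).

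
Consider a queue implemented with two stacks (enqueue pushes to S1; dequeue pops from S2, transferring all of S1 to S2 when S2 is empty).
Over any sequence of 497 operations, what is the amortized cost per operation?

Each element is pushed to S1 once, popped once, pushed to S2 once, and popped once: 4 unit operations over its lifetime. Over 497 operations the total work is O(497). Amortized O(1) per enqueue/dequeue.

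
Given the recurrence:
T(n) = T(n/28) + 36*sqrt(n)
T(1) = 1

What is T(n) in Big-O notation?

Each level contributes sqrt(n/28^k). Geometric series with ratio 1/sqrt(28) < 1 sums to O(sqrt(n)).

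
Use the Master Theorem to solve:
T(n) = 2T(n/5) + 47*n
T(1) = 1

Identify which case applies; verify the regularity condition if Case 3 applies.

a=2, b=5, f(n)=47*n.
log_5(2) = 0.4307 < 1.
f(n) = Omega(n^(0.4307+epsilon)) for some epsilon > 0, so Case 3 is the candidate.
Regularity: a*f(n/b) = 2*47*(n/5)^1 = (2/5)*47*n^1 <= c*f(n) with c = 2/5 < 1. Satisfied.
Case 3: T(n) = Theta(n).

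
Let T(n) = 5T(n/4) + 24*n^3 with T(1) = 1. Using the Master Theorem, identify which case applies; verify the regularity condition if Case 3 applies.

a=5, b=4, f(n)=24*n^3.
log_4(5) = 1.161 < 3.
f(n) = Omega(n^(1.161+epsilon)) for some epsilon > 0, so Case 3 is the candidate.
Regularity: a*f(n/b) = 5*24*(n/4)^3 = (5/64)*24*n^3 <= c*f(n) with c = 5/64 < 1. Satisfied.
Case 3: T(n) = Theta(n^3).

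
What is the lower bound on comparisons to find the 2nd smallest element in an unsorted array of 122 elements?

Finding the 2nd smallest of 122 elements requires Omega(n) comparisons. Every element must participate in at least one comparison; otherwise it could be the 2nd smallest.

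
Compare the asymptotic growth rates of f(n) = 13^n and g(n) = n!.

g(n) = n! grows faster: n!/13^n -> infinity by Stirling.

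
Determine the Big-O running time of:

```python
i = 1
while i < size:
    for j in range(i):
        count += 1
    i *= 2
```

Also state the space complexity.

Time complexity: O(n).
Space complexity: O(1).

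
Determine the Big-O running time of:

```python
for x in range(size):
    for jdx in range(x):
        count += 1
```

Time complexity: O(n^2).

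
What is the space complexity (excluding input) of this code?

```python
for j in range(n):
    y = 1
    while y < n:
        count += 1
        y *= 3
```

Space complexity: O(1).
Only a constant amount of auxiliary storage is used; nothing grows with n.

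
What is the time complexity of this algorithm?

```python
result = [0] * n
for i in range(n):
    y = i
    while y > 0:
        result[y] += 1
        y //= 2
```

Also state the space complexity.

Time complexity: O(n log n).
Space complexity: O(n).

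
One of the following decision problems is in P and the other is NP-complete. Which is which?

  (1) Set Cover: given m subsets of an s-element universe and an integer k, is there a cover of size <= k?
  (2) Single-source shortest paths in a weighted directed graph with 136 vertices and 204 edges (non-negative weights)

(1) is NP-complete: one of Karp's 21 NP-complete problems (with k part of the input).
(2) is P: Dijkstra's algorithm runs in O((V+E) log V).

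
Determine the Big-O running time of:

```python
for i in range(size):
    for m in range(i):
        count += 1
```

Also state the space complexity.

Time complexity: O(n^2).
Space complexity: O(1).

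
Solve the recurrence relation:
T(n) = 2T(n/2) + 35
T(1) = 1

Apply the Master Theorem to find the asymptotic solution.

a=2, b=2, f(n)=35. log_2(2) = 1. Case 1 of Master Theorem: T(n) = O(n^1).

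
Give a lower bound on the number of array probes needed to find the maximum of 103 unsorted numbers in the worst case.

Adversary: any unprobed cell could hold a value larger than everything seen so far. If fewer than 103 cells are probed, the adversary places the max in an unprobed cell. So all 103 cells must be examined; together with 103-1 comparisons this is tight.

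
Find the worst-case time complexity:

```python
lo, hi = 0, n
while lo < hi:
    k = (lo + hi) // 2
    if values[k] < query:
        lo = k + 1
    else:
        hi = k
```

Time complexity: O(log n).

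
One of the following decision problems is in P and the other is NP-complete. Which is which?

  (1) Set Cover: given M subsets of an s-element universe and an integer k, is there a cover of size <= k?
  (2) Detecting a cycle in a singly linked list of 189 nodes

(1) is NP-complete: one of Karp's 21 NP-complete problems (with k part of the input).
(2) is P: Floyd's tortoise-and-hare runs in O(n) time, O(1) space.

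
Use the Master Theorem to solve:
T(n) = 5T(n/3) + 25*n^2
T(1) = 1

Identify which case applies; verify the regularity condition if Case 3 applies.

a=5, b=3, f(n)=25*n^2.
log_3(5) = 1.465 < 2.
f(n) = Omega(n^(1.465+epsilon)) for some epsilon > 0, so Case 3 is the candidate.
Regularity: a*f(n/b) = 5*25*(n/3)^2 = (5/9)*25*n^2 <= c*f(n) with c = 5/9 < 1. Satisfied.
Case 3: T(n) = Theta(n^2).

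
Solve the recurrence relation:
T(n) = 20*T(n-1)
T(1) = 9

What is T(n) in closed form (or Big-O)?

Each step multiplies by 20. T(n) = T(1)*20^(n-1) = 9*20^(n-1).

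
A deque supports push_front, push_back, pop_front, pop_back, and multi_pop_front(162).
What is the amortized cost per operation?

Assign 2 credits to each push operation. A pop uses 1 saved credit. multi_pop_front(162) uses up to 162 saved credits from previous pushes. Credits never go negative. Amortized cost is O(1).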